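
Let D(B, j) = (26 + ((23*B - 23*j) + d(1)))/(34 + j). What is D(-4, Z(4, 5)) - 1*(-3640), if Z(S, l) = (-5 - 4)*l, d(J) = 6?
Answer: 39065/11 ≈ 3551.4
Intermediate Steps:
Z(S, l) = -9*l
D(B, j) = (32 - 23*j + 23*B)/(34 + j) (D(B, j) = (26 + ((23*B - 23*j) + 6))/(34 + j) = (26 + ((-23*j + 23*B) + 6))/(34 + j) = (26 + (6 - 23*j + 23*B))/(34 + j) = (32 - 23*j + 23*B)/(34 + j))
D(-4, Z(4, 5)) - 1*(-3640) = (32 - (-207)*5 + 23*(-4))/(34 - 9*5) - 1*(-3640) = (32 - 23*(-45) - 92)/(34 - 45) + 3640 = (32 + 1035 - 92)/(-11) + 3640 = -1/11*975 + 3640 = -975/11 + 3640 = 39065/11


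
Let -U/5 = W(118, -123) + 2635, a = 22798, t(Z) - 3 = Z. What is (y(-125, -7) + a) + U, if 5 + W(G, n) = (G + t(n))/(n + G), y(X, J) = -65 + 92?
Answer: 9673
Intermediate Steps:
t(Z) = 3 + Z
y(X, J) = 27
W(G, n) = -5 + (3 + G + n)/(G + n) (W(G, n) = -5 + (G + (3 + n))/(n + G) = -5 + (3 + G + n)/(G + n))
U = -13152 (U = -5*((3 - 4*118 - 4*(-123))/(118 - 123) + 2635) = -5*((3 - 472 + 492)/(-5) + 2635) = -5*(-⅕*23 + 2635) = -5*(-23/5 + 2635) = -5*13152/5 = -13152)
(y(-125, -7) + a) + U = (27 + 22798) - 13152 = 22825 - 13152 = 9673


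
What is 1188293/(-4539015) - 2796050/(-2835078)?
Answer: 1553734924816/2144743594695 ≈ 0.72444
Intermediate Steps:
1188293/(-4539015) - 2796050/(-2835078) = 1188293*(-1/4539015) - 2796050*(-1/2835078) = -1188293/4539015 + 1398025/1417539 = 1553734924816/2144743594695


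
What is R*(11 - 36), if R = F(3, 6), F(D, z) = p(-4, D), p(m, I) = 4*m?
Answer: 400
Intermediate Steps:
F(D, z) = -16 (F(D, z) = 4*(-4) = -16)
R = -16
R*(11 - 36) = -16*(11 - 36) = -16*(-25) = 400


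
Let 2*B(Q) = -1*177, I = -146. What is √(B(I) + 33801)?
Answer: 5*√5394/2 ≈ 183.61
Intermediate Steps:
B(Q) = -177/2 (B(Q) = (-1*177)/2 = (½)*(-177) = -177/2)
√(B(I) + 33801) = √(-177/2 + 33801) = √(67425/2) = 5*√5394/2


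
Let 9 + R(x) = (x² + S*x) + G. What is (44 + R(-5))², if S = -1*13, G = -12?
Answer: 12769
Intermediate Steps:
S = -13
R(x) = -21 + x² - 13*x (R(x) = -9 + ((x² - 13*x) - 12) = -9 + (-12 + x² - 13*x) = -21 + x² - 13*x)
(44 + R(-5))² = (44 + (-21 + (-5)² - 13*(-5)))² = (44 + (-21 + 25 + 65))² = (44 + 69)² = 113² = 12769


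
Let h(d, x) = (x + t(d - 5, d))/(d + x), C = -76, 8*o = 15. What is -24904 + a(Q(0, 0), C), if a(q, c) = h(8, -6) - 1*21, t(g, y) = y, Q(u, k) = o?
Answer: -24924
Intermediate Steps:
o = 15/8 (o = (⅛)*15 = 15/8 ≈ 1.8750)
Q(u, k) = 15/8
h(d, x) = 1 (h(d, x) = (x + d)/(d + x) = (d + x)/(d + x) = 1)
a(q, c) = -20 (a(q, c) = 1 - 1*21 = 1 - 21 = -20)
-24904 + a(Q(0, 0), C) = -24904 - 20 = -24924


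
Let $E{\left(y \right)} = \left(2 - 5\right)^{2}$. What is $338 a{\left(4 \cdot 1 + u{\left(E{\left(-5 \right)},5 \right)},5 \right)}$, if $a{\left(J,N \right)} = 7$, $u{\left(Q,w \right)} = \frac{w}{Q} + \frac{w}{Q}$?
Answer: $2366$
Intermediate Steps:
$E{\left(y \right)} = 9$ ($E{\left(y \right)} = \left(-3\right)^{2} = 9$)
$u{\left(Q,w \right)} = \frac{2 w}{Q}$
$338 a{\left(4 \cdot 1 + u{\left(E{\left(-5 \right)},5 \right)},5 \right)} = 338 \cdot 7 = 2366$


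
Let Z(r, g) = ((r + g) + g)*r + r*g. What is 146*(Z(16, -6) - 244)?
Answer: -40296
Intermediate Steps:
Z(r, g) = g*r + r*(r + 2*g) (Z(r, g) = ((g + r) + g)*r + g*r = (r + 2*g)*r + g*r = r*(r + 2*g) + g*r = g*r + r*(r + 2*g))
146*(Z(16, -6) - 244) = 146*(16*(16 + 3*(-6)) - 244) = 146*(16*(16 - 18) - 244) = 146*(16*(-2) - 244) = 146*(-32 - 244) = 146*(-276) = -40296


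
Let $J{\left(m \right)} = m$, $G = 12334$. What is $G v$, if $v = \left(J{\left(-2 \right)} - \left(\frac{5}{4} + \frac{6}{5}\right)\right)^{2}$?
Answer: $\frac{48848807}{200} \approx 2.4424 \cdot 10^{5}$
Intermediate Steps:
$v = \frac{7921}{400}$ ($v = \left(-2 - \left(\frac{5}{4} + \frac{6}{5}\right)\right)^{2} = \left(-2 - \frac{49}{20}\right)^{2} = \left(- \frac{89}{20}\right)^{2} = \frac{7921}{400} \approx 19.802$)
$G v = 12334 \cdot \frac{7921}{400} = \frac{48848807}{200}$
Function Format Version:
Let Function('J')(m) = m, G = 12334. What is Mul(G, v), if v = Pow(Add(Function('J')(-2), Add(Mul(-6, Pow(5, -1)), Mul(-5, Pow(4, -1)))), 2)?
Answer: Rational(48848807, 200) ≈ 2.4424e+5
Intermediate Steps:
v = Rational(7921, 400) (v = Pow(Add(-2, Add(Mul(-6, Pow(5, -1)), Mul(-5, Pow(4, -1)))), 2) = Pow(Add(-2, Add(Mul(-6, Rational(1, 5)), Mul(-5, Rational(1, 4)))), 2) = Pow(Add(-2, Add(Rational(-6, 5), Rational(-5, 4))), 2) = Pow(Add(-2, Rational(-49, 20)), 2) = Pow(Rational(-89, 20), 2) = Rational(7921, 400) ≈ 19.802)
Mul(G, v) = Mul(12334, Rational(7921, 400)) = Rational(48848807, 200)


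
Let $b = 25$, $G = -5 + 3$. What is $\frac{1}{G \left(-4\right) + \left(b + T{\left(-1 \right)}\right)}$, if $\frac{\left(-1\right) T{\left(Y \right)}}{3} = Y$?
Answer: $\frac{1}{36} \approx 0.027778$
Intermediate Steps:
$G = -2$
$T{\left(Y \right)} = - 3 Y$
$\frac{1}{G \left(-4\right) + \left(b + T{\left(-1 \right)}\right)} = \frac{1}{\left(-2\right) \left(-4\right) + \left(25 - -3\right)} = \frac{1}{8 + \left(25 + 3\right)} = \frac{1}{8 + 28} = \frac{1}{36}$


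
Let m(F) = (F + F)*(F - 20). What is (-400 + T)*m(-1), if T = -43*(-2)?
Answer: -13188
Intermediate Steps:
T = 86
m(F) = 2*F*(-20 + F) (m(F) = (2*F)*(-20 + F) = 2*F*(-20 + F))
(-400 + T)*m(-1) = (-400 + 86)*(2*(-1)*(-20 - 1)) = -628*(-1)*(-21) = -314*42 = -13188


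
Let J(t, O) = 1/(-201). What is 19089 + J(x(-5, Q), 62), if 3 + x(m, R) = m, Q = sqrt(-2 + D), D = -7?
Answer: 3836888/201 ≈ 19089.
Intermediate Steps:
Q = 3*I (Q = sqrt(-2 - 7) = sqrt(-9) = 3*I ≈ 3.0*I)
x(m, R) = -3 + m
J(t, O) = -1/201
19089 + J(x(-5, Q), 62) = 19089 - 1/201 = 3836888/201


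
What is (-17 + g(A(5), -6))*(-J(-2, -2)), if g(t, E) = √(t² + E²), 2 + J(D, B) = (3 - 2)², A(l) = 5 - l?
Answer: -11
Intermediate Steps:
J(D, B) = -1 (J(D, B) = -2 + (3 - 2)² = -2 + 1² = -2 + 1 = -1)
g(t, E) = √(E² + t²)
(-17 + g(A(5), -6))*(-J(-2, -2)) = (-17 + √((-6)² + (5 - 1*5)²))*(-1*(-1)) = (-17 + √(36 + (5 - 5)²))*1 = (-17 + √(36 + 0²))*1 = (-17 + √(36 + 0))*1 = (-17 + √36)*1 = (-17 + 6)*1 = -11*1 = -11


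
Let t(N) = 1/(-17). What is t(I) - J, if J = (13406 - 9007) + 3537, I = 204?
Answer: -134913/17 ≈ -7936.1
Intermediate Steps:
t(N) = -1/17
J = 7936 (J = 4399 + 3537 = 7936)
t(I) - J = -1/17 - 1*7936 = -1/17 - 7936 = -134913/17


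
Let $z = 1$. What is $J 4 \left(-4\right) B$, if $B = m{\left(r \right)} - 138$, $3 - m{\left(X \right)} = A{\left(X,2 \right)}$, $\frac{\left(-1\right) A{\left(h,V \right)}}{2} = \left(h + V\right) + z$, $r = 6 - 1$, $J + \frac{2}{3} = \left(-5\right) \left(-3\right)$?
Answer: $\frac{81872}{3} \approx 27291.0$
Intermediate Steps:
$J = \frac{43}{3}$ ($J = - \frac{2}{3} - -15 = - \frac{2}{3} + 15 = \frac{43}{3} \approx 14.333$)
$r = 5$
$A{\left(h,V \right)} = -2 - 2 V - 2 h$ ($A{\left(h,V \right)} = - 2 \left(\left(h + V\right) + 1\right) = - 2 \left(\left(V + h\right) + 1\right) = - 2 \left(1 + V + h\right) = -2 - 2 V - 2 h$)
$m{\left(X \right)} = 9 + 2 X$ ($m{\left(X \right)} = 3 - \left(-2 - 4 - 2 X\right) = 3 - \left(-6 - 2 X\right) = 3 + \left(6 + 2 X\right) = 9 + 2 X$)
$B = -119$ ($B = \left(9 + 2 \cdot 5\right) - 138 = \left(9 + 10\right) - 138 = 19 - 138 = -119$)
$J 4 \left(-4\right) B = \frac{43}{3} \cdot 4 \left(-4\right) \left(-119\right) = \frac{172}{3} \left(-4\right) \left(-119\right) = \left(- \frac{688}{3}\right) \left(-119\right) = \frac{81872}{3}$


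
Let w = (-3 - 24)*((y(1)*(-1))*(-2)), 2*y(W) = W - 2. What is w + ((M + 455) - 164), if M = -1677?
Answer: -1359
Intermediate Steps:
y(W) = -1 + W/2 (y(W) = (W - 2)/2 = (-2 + W)/2 = -1 + W/2)
w = 27 (w = (-3 - 24)*(((-1 + (1/2)*1)*(-1))*(-2)) = -27*(-1 + 1/2)*(-1)*(-2) = -27*(-1/2*(-1))*(-2) = -27*(-2)/2 = -27*(-1) = 27)
w + ((M + 455) - 164) = 27 + ((-1677 + 455) - 164) = 27 + (-1222 - 164) = 27 - 1386 = -1359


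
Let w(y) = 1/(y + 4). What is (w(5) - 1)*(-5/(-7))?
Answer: -40/63 ≈ -0.63492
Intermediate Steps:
w(y) = 1/(4 + y)
(w(5) - 1)*(-5/(-7)) = (1/(4 + 5) - 1)*(-5/(-7)) = (1/9 - 1)*(-5*(-⅐)) = (⅑ - 1)*(5/7) = -8/9*5/7 = -40/63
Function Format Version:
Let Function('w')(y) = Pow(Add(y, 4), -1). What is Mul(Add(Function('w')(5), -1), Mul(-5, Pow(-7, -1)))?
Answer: Rational(-40, 63) ≈ -0.63492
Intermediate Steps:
Function('w')(y) = Pow(Add(4, y), -1)
Mul(Add(Function('w')(5), -1), Mul(-5, Pow(-7, -1))) = Mul(Add(Pow(Add(4, 5), -1), -1), Mul(-5, Pow(-7, -1))) = Mul(Add(Pow(9, -1), -1), Mul(-5, Rational(-1, 7))) = Mul(Add(Rational(1, 9), -1), Rational(5, 7)) = Mul(Rational(-8, 9), Rational(5, 7)) = Rational(-40, 63)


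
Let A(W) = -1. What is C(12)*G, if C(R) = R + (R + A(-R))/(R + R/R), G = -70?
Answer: -11690/13 ≈ -899.23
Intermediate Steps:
C(R) = R + (-1 + R)/(1 + R) (C(R) = R + (R - 1)/(R + R/R) = R + (-1 + R)/(R + 1) = R + (-1 + R)/(1 + R))
C(12)*G = ((-1 + 12² + 2*12)/(1 + 12))*(-70) = ((-1 + 144 + 24)/13)*(-70) = ((1/13)*167)*(-70) = (167/13)*(-70) = -11690/13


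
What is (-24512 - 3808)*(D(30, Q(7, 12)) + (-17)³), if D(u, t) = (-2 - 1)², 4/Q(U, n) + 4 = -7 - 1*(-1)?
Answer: 138881280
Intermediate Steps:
Q(U, n) = -⅖ (Q(U, n) = 4/(-4 + (-7 - 1*(-1))) = 4/(-4 + (-7 + 1)) = 4/(-4 - 6) = 4/(-10) = 4*(-⅒) = -⅖)
D(u, t) = 9 (D(u, t) = (-3)² = 9)
(-24512 - 3808)*(D(30, Q(7, 12)) + (-17)³) = (-24512 - 3808)*(9 + (-17)³) = -28320*(9 - 4913) = -28320*(-4904) = 138881280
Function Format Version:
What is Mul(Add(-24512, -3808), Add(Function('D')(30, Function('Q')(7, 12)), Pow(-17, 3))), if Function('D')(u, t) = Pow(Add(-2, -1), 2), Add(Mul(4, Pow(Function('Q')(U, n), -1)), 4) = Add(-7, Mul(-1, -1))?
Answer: 138881280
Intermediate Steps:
Function('Q')(U, n) = Rational(-2, 5) (Function('Q')(U, n) = Mul(4, Pow(Add(-4, Add(-7, Mul(-1, -1))), -1)) = Mul(4, Pow(Add(-4, Add(-7, 1)), -1)) = Mul(4, Pow(Add(-4, -6), -1)) = Mul(4, Pow(-10, -1)) = Mul(4, Rational(-1, 10)) = Rational(-2, 5))
Function('D')(u, t) = 9 (Function('D')(u, t) = Pow(-3, 2) = 9)
Mul(Add(-24512, -3808), Add(Function('D')(30, Function('Q')(7, 12)), Pow(-17, 3))) = Mul(Add(-24512, -3808), Add(9, Pow(-17, 3))) = Mul(-28320, Add(9, -4913)) = Mul(-28320, -4904) = 138881280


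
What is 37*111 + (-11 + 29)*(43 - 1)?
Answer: 4863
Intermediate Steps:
37*111 + (-11 + 29)*(43 - 1) = 4107 + 18*42 = 4107 + 756 = 4863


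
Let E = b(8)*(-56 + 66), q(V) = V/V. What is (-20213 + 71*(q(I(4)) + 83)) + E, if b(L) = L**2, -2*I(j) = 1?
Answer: -13609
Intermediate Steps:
I(j) = -1/2 (I(j) = -1/2*1 = -1/2)
q(V) = 1
E = 640 (E = 8**2*(-56 + 66) = 64*10 = 640)
(-20213 + 71*(q(I(4)) + 83)) + E = (-20213 + 71*(1 + 83)) + 640 = (-20213 + 71*84) + 640 = (-20213 + 5964) + 640 = -14249 + 640 = -13609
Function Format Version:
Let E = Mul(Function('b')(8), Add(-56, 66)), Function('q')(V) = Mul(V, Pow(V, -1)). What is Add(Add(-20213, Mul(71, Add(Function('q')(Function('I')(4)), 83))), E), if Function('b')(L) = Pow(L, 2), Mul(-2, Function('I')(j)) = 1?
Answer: -13609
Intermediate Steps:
Function('I')(j) = Rational(-1, 2) (Function('I')(j) = Mul(Rational(-1, 2), 1) = Rational(-1, 2))
Function('q')(V) = 1
E = 640 (E = Mul(Pow(8, 2), Add(-56, 66)) = Mul(64, 10) = 640)
Add(Add(-20213, Mul(71, Add(Function('q')(Function('I')(4)), 83))), E) = Add(Add(-20213, Mul(71, Add(1, 83))), 640) = Add(Add(-20213, Mul(71, 84)), 640) = Add(Add(-20213, 5964), 640) = Add(-14249, 640) = -13609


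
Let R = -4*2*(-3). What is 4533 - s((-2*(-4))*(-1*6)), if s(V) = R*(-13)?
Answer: 4845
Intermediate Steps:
R = 24 (R = -8*(-3) = 24)
s(V) = -312 (s(V) = 24*(-13) = -312)
4533 - s((-2*(-4))*(-1*6)) = 4533 - 1*(-312) = 4533 + 312 = 4845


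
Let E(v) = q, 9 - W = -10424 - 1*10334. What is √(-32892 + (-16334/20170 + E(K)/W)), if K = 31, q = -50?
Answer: I*√1442780741630148109405/209435195 ≈ 181.36*I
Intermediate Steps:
W = 20767 (W = 9 - (-10424 - 1*10334) = 9 - (-10424 - 10334) = 9 - 1*(-20758) = 9 + 20758 = 20767)
E(v) = -50
√(-32892 + (-16334/20170 + E(K)/W)) = √(-32892 + (-16334/20170 - 50/20767)) = √(-32892 + (-16334*1/20170 - 50*1/20767)) = √(-32892 + (-8167/10085 - 50/20767)) = √(-32892 - 170108339/209435195) = √(-6888912542279/209435195) = I*√1442780741630148109405/209435195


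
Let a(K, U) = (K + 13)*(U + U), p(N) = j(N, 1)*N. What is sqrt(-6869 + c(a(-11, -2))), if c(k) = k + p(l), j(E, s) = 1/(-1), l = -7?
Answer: I*sqrt(6870) ≈ 82.885*I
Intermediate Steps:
j(E, s) = -1
p(N) = -N
a(K, U) = 2*U*(13 + K) (a(K, U) = (13 + K)*(2*U) = 2*U*(13 + K))
c(k) = 7 + k (c(k) = k - 1*(-7) = k + 7 = 7 + k)
sqrt(-6869 + c(a(-11, -2))) = sqrt(-6869 + (7 + 2*(-2)*(13 - 11))) = sqrt(-6869 + (7 + 2*(-2)*2)) = sqrt(-6869 + (7 - 8)) = sqrt(-6869 - 1) = sqrt(-6870) = I*sqrt(6870)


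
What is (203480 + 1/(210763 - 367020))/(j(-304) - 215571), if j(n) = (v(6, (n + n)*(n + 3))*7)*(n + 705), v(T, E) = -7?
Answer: -31795174359/36754771540 ≈ -0.86506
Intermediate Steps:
j(n) = -34545 - 49*n (j(n) = (-7*7)*(n + 705) = -49*(705 + n) = -34545 - 49*n)
(203480 + 1/(210763 - 367020))/(j(-304) - 215571) = (203480 + 1/(210763 - 367020))/((-34545 - 49*(-304)) - 215571) = (203480 + 1/(-156257))/((-34545 + 14896) - 215571) = (203480 - 1/156257)/(-19649 - 215571) = (31795174359/156257)/(-235220) = (31795174359/156257)*(-1/235220) = -31795174359/36754771540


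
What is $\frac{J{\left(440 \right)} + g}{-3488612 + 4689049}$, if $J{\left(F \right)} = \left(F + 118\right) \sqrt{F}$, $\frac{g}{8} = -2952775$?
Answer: $- \frac{3374600}{171491} + \frac{1116 \sqrt{110}}{1200437} \approx -19.668$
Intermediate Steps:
$g = -23622200$ ($g = 8 \left(-2952775\right) = -23622200$)
$J{\left(F \right)} = \sqrt{F} \left(118 + F\right)$ ($J{\left(F \right)} = \left(118 + F\right) \sqrt{F} = \sqrt{F} \left(118 + F\right)$)
$\frac{J{\left(440 \right)} + g}{-3488612 + 4689049} = \frac{\sqrt{440} \left(118 + 440\right) - 23622200}{-3488612 + 4689049} = \frac{2 \sqrt{110} \cdot 558 - 23622200}{1200437} = \left(1116 \sqrt{110} - 23622200\right) \frac{1}{1200437} = \left(-23622200 + 1116 \sqrt{110}\right) \frac{1}{1200437} = - \frac{3374600}{171491} + \frac{1116 \sqrt{110}}{1200437}$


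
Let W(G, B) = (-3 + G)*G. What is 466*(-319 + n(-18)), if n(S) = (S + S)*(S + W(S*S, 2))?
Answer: -1744617790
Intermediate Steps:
W(G, B) = G*(-3 + G)
n(S) = 2*S*(S + S**2*(-3 + S**2)) (n(S) = (S + S)*(S + (S*S)*(-3 + S*S)) = (2*S)*(S + S**2*(-3 + S**2)) = 2*S*(S + S**2*(-3 + S**2)))
466*(-319 + n(-18)) = 466*(-319 + 2*(-18)**2*(1 - 18*(-3 + (-18)**2))) = 466*(-319 + 2*324*(1 - 18*(-3 + 324))) = 466*(-319 + 2*324*(1 - 18*321)) = 466*(-319 + 2*324*(1 - 5778)) = 466*(-319 + 2*324*(-5777)) = 466*(-319 - 3743496) = 466*(-3743815) = -1744617790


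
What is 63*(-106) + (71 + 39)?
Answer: -6568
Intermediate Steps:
63*(-106) + (71 + 39) = -6678 + 110 = -6568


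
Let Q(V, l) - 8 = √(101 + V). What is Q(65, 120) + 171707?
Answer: 171715 + √166 ≈ 1.7173e+5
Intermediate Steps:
Q(V, l) = 8 + √(101 + V)
Q(65, 120) + 171707 = (8 + √(101 + 65)) + 171707 = (8 + √166) + 171707 = 171715 + √166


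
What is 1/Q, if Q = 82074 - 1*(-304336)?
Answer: 1/386410 ≈ 2.5879e-6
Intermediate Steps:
Q = 386410 (Q = 82074 + 304336 = 386410)
1/Q = 1/386410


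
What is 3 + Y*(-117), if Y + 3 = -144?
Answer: 17202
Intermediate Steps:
Y = -147 (Y = -3 - 144 = -147)
3 + Y*(-117) = 3 - 147*(-117) = 3 + 17199 = 17202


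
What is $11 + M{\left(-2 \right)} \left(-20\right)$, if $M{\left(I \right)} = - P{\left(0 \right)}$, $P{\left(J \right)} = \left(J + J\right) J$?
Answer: $11$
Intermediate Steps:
$P{\left(J \right)} = 2 J^{2}$ ($P{\left(J \right)} = 2 J J = 2 J^{2}$)
$M{\left(I \right)} = 0$ ($M{\left(I \right)} = - 2 \cdot 0^{2} = - 2 \cdot 0 = \left(-1\right) 0 = 0$)
$11 + M{\left(-2 \right)} \left(-20\right) = 11 + 0 \left(-20\right) = 11 + 0 = 11$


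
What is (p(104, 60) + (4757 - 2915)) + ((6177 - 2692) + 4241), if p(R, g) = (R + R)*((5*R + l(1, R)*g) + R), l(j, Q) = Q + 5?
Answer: 1499680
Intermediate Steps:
l(j, Q) = 5 + Q
p(R, g) = 2*R*(6*R + g*(5 + R)) (p(R, g) = (R + R)*((5*R + (5 + R)*g) + R) = (2*R)*((5*R + g*(5 + R)) + R) = (2*R)*(6*R + g*(5 + R)) = 2*R*(6*R + g*(5 + R)))
(p(104, 60) + (4757 - 2915)) + ((6177 - 2692) + 4241) = (2*104*(6*104 + 60*(5 + 104)) + (4757 - 2915)) + ((6177 - 2692) + 4241) = (2*104*(624 + 60*109) + 1842) + (3485 + 4241) = (2*104*(624 + 6540) + 1842) + 7726 = (2*104*7164 + 1842) + 7726 = (1490112 + 1842) + 7726 = 1491954 + 7726 = 1499680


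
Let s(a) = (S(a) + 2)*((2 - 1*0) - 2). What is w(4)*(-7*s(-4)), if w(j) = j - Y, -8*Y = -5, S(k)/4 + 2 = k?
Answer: 0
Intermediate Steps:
S(k) = -8 + 4*k
Y = 5/8 (Y = -1/8*(-5) = 5/8 ≈ 0.62500)
w(j) = -5/8 + j (w(j) = j - 1*5/8 = j - 5/8 = -5/8 + j)
s(a) = 0 (s(a) = ((-8 + 4*a) + 2)*((2 - 1*0) - 2) = (-6 + 4*a)*((2 + 0) - 2) = (-6 + 4*a)*(2 - 2) = (-6 + 4*a)*0 = 0)
w(4)*(-7*s(-4)) = (-5/8 + 4)*(-7*0) = (27/8)*0 = 0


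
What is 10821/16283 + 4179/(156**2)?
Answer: 110462171/132087696 ≈ 0.83628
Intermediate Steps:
10821/16283 + 4179/(156**2) = 10821*(1/16283) + 4179/24336 = 10821/16283 + 4179*(1/24336) = 10821/16283 + 1393/8112 = 110462171/132087696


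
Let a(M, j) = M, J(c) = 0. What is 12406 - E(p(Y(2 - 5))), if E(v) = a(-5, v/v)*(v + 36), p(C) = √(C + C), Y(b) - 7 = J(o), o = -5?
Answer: 12586 + 5*√14 ≈ 12605.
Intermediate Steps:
Y(b) = 7 (Y(b) = 7 + 0 = 7)
p(C) = √2*√C (p(C) = √(2*C) = √2*√C)
E(v) = -180 - 5*v (E(v) = -5*(v + 36) = -5*(36 + v) = -180 - 5*v)
12406 - E(p(Y(2 - 5))) = 12406 - (-180 - 5*√2*√7) = 12406 - (-180 - 5*√14) = 12406 + (180 + 5*√14) = 12586 + 5*√14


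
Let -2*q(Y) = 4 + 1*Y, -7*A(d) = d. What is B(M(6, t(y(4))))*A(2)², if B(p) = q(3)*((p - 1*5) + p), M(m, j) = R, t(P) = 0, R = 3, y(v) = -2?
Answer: -2/7 ≈ -0.28571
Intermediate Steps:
A(d) = -d/7
q(Y) = -2 - Y/2 (q(Y) = -(4 + 1*Y)/2 = -(4 + Y)/2 = -2 - Y/2)
M(m, j) = 3
B(p) = 35/2 - 7*p (B(p) = (-2 - ½*3)*((p - 1*5) + p) = (-2 - 3/2)*((p - 5) + p) = -7*((-5 + p) + p)/2 = -7*(-5 + 2*p)/2 = 35/2 - 7*p)
B(M(6, t(y(4))))*A(2)² = (35/2 - 7*3)*(-⅐*2)² = (35/2 - 21)*(-2/7)² = -7/2*4/49 = -2/7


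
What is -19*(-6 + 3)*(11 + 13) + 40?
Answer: 1408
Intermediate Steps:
-19*(-6 + 3)*(11 + 13) + 40 = -(-57)*24 + 40 = -19*(-72) + 40 = 1368 + 40 = 1408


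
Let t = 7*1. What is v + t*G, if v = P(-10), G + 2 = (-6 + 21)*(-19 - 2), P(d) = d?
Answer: -2229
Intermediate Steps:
G = -317 (G = -2 + (-6 + 21)*(-19 - 2) = -2 + 15*(-21) = -2 - 315 = -317)
t = 7
v = -10
v + t*G = -10 + 7*(-317) = -10 - 2219 = -2229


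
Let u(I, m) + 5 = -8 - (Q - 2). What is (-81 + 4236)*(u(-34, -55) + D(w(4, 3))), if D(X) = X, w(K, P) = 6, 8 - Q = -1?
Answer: -58170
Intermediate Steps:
Q = 9 (Q = 8 - 1*(-1) = 8 + 1 = 9)
u(I, m) = -20 (u(I, m) = -5 + (-8 - (9 - 2)) = -5 + (-8 - 1*7) = -5 + (-8 - 7) = -5 - 15 = -20)
(-81 + 4236)*(u(-34, -55) + D(w(4, 3))) = (-81 + 4236)*(-20 + 6) = 4155*(-14) = -58170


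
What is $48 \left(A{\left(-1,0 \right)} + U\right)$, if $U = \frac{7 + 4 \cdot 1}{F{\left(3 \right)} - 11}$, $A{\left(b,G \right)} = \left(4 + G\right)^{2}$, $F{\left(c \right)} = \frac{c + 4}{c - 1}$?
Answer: $\frac{3488}{5} \approx 697.6$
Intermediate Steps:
$F{\left(c \right)} = \frac{4 + c}{-1 + c}$
$U = - \frac{22}{15}$ ($U = \frac{7 + 4 \cdot 1}{\frac{4 + 3}{-1 + 3} - 11} = \frac{7 + 4}{\frac{1}{2} \cdot 7 - 11} = \frac{11}{\frac{1}{2} \cdot 7 - 11} = \frac{11}{\frac{7}{2} - 11} = \frac{11}{- \frac{15}{2}} = 11 \left(- \frac{2}{15}\right) = - \frac{22}{15} \approx -1.4667$)
$48 \left(A{\left(-1,0 \right)} + U\right) = 48 \left(\left(4 + 0\right)^{2} - \frac{22}{15}\right) = 48 \left(4^{2} - \frac{22}{15}\right) = 48 \left(16 - \frac{22}{15}\right) = 48 \cdot \frac{218}{15} = \frac{3488}{5}$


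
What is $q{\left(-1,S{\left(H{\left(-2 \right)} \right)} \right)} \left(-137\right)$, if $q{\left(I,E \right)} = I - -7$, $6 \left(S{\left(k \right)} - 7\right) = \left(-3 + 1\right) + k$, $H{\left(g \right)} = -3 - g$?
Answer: $-822$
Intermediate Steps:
$S{\left(k \right)} = \frac{20}{3} + \frac{k}{6}$ ($S{\left(k \right)} = 7 + \frac{\left(-3 + 1\right) + k}{6} = 7 + \frac{-2 + k}{6} = 7 + \left(- \frac{1}{3} + \frac{k}{6}\right) = \frac{20}{3} + \frac{k}{6}$)
$q{\left(I,E \right)} = 7 + I$ ($q{\left(I,E \right)} = I + 7 = 7 + I$)
$q{\left(-1,S{\left(H{\left(-2 \right)} \right)} \right)} \left(-137\right) = \left(7 - 1\right) \left(-137\right) = 6 \left(-137\right) = -822$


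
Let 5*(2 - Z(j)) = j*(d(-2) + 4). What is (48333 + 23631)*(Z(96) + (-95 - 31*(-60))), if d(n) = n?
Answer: 621984852/5 ≈ 1.2440e+8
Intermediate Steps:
Z(j) = 2 - 2*j/5 (Z(j) = 2 - j*(-2 + 4)/5 = 2 - j*2/5 = 2 - 2*j/5)
(48333 + 23631)*(Z(96) + (-95 - 31*(-60))) = (48333 + 23631)*((2 - ⅖*96) + (-95 - 31*(-60))) = 71964*((2 - 192/5) + (-95 + 1860)) = 71964*(-182/5 + 1765) = 71964*(8643/5) = 621984852/5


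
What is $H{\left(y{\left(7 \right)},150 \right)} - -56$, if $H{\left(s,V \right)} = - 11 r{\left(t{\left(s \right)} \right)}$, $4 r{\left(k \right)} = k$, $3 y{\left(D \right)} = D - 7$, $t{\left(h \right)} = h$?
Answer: $56$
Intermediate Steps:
$y{\left(D \right)} = - \frac{7}{3} + \frac{D}{3}$ ($y{\left(D \right)} = \frac{D - 7}{3} = \frac{-7 + D}{3} = - \frac{7}{3} + \frac{D}{3}$)
$r{\left(k \right)} = \frac{k}{4}$
$H{\left(s,V \right)} = - \frac{11 s}{4}$ ($H{\left(s,V \right)} = - 11 \frac{s}{4} = - \frac{11 s}{4}$)
$H{\left(y{\left(7 \right)},150 \right)} - -56 = - \frac{11 \left(- \frac{7}{3} + \frac{1}{3} \cdot 7\right)}{4} - -56 = - \frac{11 \left(- \frac{7}{3} + \frac{7}{3}\right)}{4} + 56 = \left(- \frac{11}{4}\right) 0 + 56 = 0 + 56 = 56$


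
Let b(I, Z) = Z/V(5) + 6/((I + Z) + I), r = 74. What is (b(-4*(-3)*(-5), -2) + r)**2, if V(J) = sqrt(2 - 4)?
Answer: 20341679/3721 + 9022*I*sqrt(2)/61 ≈ 5466.7 + 209.16*I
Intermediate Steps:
V(J) = I*sqrt(2) (V(J) = sqrt(-2) = I*sqrt(2))
b(I, Z) = 6/(Z + 2*I) - I*Z*sqrt(2)/2 (b(I, Z) = Z/((I*sqrt(2))) + 6/((I + Z) + I) = Z*(-I*sqrt(2)/2) + 6/(Z + 2*I) = -I*Z*sqrt(2)/2 + 6/(Z + 2*I) = 6/(Z + 2*I) - I*Z*sqrt(2)/2)
(b(-4*(-3)*(-5), -2) + r)**2 = ((6 - 1/2*I*sqrt(2)*(-2)**2 - 1*I*-4*(-3)*(-5)*(-2)*sqrt(2))/(-2 + 2*(-4*(-3)*(-5))) + 74)**2 = ((6 - 1/2*I*sqrt(2)*4 - 1*I*12*(-5)*(-2)*sqrt(2))/(-2 + 2*(12*(-5))) + 74)**2 = ((6 - 2*I*sqrt(2) - 1*I*(-60)*(-2)*sqrt(2))/(-2 + 2*(-60)) + 74)**2 = ((6 - 2*I*sqrt(2) - 120*I*sqrt(2))/(-2 - 120) + 74)**2 = ((6 - 122*I*sqrt(2))/(-122) + 74)**2 = (-(6 - 122*I*sqrt(2))/122 + 74)**2 = ((-3/61 + I*sqrt(2)) + 74)**2 = (4511/61 + I*sqrt(2))**2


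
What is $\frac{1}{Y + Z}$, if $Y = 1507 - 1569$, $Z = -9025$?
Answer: $- \frac{1}{9087} \approx -0.00011005$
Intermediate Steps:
$Y = -62$
$\frac{1}{Y + Z} = \frac{1}{-62 - 9025} = \frac{1}{-9087} = - \frac{1}{9087}$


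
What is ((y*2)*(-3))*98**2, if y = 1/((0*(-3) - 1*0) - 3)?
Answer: 19208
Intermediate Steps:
y = -1/3 (y = 1/((0 + 0) - 3) = 1/(0 - 3) = 1/(-3) = -1/3 ≈ -0.33333)
((y*2)*(-3))*98**2 = (-1/3*2*(-3))*98**2 = -2/3*(-3)*9604 = 2*9604 = 19208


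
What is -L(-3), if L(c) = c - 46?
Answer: 49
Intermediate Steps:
L(c) = -46 + c
-L(-3) = -(-46 - 3) = -1*(-49) = 49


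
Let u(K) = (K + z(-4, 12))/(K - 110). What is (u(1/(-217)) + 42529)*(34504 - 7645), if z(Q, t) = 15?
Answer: 9089143839265/7957 ≈ 1.1423e+9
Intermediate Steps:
u(K) = (15 + K)/(-110 + K) (u(K) = (K + 15)/(K - 110) = (15 + K)/(-110 + K))
(u(1/(-217)) + 42529)*(34504 - 7645) = ((15 + 1/(-217))/(-110 + 1/(-217)) + 42529)*(34504 - 7645) = ((15 - 1/217)/(-110 - 1/217) + 42529)*26859 = ((3254/217)/(-23871/217) + 42529)*26859 = (-217/23871*3254/217 + 42529)*26859 = (-3254/23871 + 42529)*26859 = (1015206505/23871)*26859 = 9089143839265/7957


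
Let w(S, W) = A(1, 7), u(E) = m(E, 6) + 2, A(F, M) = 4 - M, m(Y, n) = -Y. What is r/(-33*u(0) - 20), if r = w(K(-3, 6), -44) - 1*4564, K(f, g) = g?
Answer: 4567/86 ≈ 53.105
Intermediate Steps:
u(E) = 2 - E (u(E) = -E + 2 = 2 - E)
w(S, W) = -3 (w(S, W) = 4 - 1*7 = 4 - 7 = -3)
r = -4567 (r = -3 - 1*4564 = -3 - 4564 = -4567)
r/(-33*u(0) - 20) = -4567/(-33*(2 - 1*0) - 20) = -4567/(-33*(2 + 0) - 20) = -4567/(-33*2 - 20) = -4567/(-66 - 20) = -4567/(-86) = -4567*(-1/86) = 4567/86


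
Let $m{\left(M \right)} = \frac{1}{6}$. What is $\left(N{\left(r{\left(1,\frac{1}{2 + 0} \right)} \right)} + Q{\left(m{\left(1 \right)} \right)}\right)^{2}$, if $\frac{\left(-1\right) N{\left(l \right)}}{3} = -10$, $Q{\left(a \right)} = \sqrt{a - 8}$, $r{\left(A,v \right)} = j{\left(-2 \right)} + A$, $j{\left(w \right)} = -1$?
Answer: $\frac{\left(180 + i \sqrt{282}\right)^{2}}{36} \approx 892.17 + 167.93 i$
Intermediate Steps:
$m{\left(M \right)} = \frac{1}{6}$
$r{\left(A,v \right)} = -1 + A$
$Q{\left(a \right)} = \sqrt{-8 + a}$
$N{\left(l \right)} = 30$ ($N{\left(l \right)} = \left(-3\right) \left(-10\right) = 30$)
$\left(N{\left(r{\left(1,\frac{1}{2 + 0} \right)} \right)} + Q{\left(m{\left(1 \right)} \right)}\right)^{2} = \left(30 + \sqrt{-8 + \frac{1}{6}}\right)^{2} = \left(30 + \sqrt{- \frac{47}{6}}\right)^{2} = \left(30 + \frac{i \sqrt{282}}{6}\right)^{2}$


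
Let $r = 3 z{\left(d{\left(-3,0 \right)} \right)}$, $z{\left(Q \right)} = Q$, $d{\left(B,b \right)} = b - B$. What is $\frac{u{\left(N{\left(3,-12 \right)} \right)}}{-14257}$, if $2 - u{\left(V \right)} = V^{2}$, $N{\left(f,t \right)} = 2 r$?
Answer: $\frac{322}{14257} \approx 0.022585$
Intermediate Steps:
$r = 9$ ($r = 3 \left(0 - -3\right) = 3 \left(0 + 3\right) = 3 \cdot 3 = 9$)
$N{\left(f,t \right)} = 18$ ($N{\left(f,t \right)} = 2 \cdot 9 = 18$)
$u{\left(V \right)} = 2 - V^{2}$
$\frac{u{\left(N{\left(3,-12 \right)} \right)}}{-14257} = \frac{2 - 18^{2}}{-14257} = \left(2 - 324\right) \left(- \frac{1}{14257}\right) = \left(-322\right) \left(- \frac{1}{14257}\right) = \frac{322}{14257}$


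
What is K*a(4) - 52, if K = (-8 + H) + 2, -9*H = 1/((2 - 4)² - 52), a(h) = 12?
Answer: -4463/36 ≈ -123.97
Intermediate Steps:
H = 1/432 (H = -1/(9*((2 - 4)² - 52)) = -1/(9*((-2)² - 52)) = -1/(9*(4 - 52)) = -⅑/(-48) = -⅑*(-1/48) = 1/432 ≈ 0.0023148)
K = -2591/432 (K = (-8 + 1/432) + 2 = -3455/432 + 2 = -2591/432 ≈ -5.9977)
K*a(4) - 52 = -2591/432*12 - 52 = -2591/36 - 52 = -4463/36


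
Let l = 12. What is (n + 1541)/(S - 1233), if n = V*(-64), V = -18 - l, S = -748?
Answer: -3461/1981 ≈ -1.7471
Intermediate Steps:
V = -30 (V = -18 - 1*12 = -18 - 12 = -30)
n = 1920 (n = -30*(-64) = 1920)
(n + 1541)/(S - 1233) = (1920 + 1541)/(-748 - 1233) = 3461/(-1981) = 3461*(-1/1981) = -3461/1981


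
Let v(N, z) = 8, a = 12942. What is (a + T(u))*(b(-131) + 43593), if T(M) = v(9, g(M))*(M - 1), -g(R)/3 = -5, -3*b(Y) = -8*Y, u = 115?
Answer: 599097758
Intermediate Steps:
b(Y) = 8*Y/3 (b(Y) = -(-8)*Y/3 = 8*Y/3)
g(R) = 15 (g(R) = -3*(-5) = 15)
T(M) = -8 + 8*M (T(M) = 8*(M - 1) = 8*(-1 + M) = -8 + 8*M)
(a + T(u))*(b(-131) + 43593) = (12942 + (-8 + 8*115))*((8/3)*(-131) + 43593) = (12942 + (-8 + 920))*(-1048/3 + 43593) = (12942 + 912)*(129731/3) = 13854*(129731/3) = 599097758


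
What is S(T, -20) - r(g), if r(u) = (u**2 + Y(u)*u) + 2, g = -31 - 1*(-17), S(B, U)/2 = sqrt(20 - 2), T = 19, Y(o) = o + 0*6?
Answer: -394 + 6*sqrt(2) ≈ -385.51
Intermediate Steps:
Y(o) = o (Y(o) = o + 0 = o)
S(B, U) = 6*sqrt(2) (S(B, U) = 2*sqrt(20 - 2) = 2*sqrt(18) = 2*(3*sqrt(2)) = 6*sqrt(2))
g = -14 (g = -31 + 17 = -14)
r(u) = 2 + 2*u**2 (r(u) = (u**2 + u*u) + 2 = (u**2 + u**2) + 2 = 2*u**2 + 2 = 2 + 2*u**2)
S(T, -20) - r(g) = 6*sqrt(2) - (2 + 2*(-14)**2) = 6*sqrt(2) - (2 + 2*196) = 6*sqrt(2) - (2 + 392) = 6*sqrt(2) - 1*394 = 6*sqrt(2) - 394 = -394 + 6*sqrt(2)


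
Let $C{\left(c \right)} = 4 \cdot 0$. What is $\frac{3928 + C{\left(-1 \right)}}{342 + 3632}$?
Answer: $\frac{1964}{1987} \approx 0.98842$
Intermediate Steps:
$C{\left(c \right)} = 0$
$\frac{3928 + C{\left(-1 \right)}}{342 + 3632} = \frac{3928 + 0}{342 + 3632} = \frac{3928}{3974} = 3928 \cdot \frac{1}{3974} = \frac{1964}{1987}$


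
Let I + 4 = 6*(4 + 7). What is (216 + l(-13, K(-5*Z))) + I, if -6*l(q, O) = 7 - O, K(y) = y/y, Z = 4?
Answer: 277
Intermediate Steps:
K(y) = 1
l(q, O) = -7/6 + O/6 (l(q, O) = -(7 - O)/6 = -7/6 + O/6)
I = 62 (I = -4 + 6*(4 + 7) = -4 + 6*11 = -4 + 66 = 62)
(216 + l(-13, K(-5*Z))) + I = (216 + (-7/6 + (1/6)*1)) + 62 = (216 + (-7/6 + 1/6)) + 62 = (216 - 1) + 62 = 215 + 62 = 277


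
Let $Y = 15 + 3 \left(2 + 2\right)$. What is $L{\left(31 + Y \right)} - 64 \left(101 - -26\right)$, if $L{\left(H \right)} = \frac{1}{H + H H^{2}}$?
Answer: $- \frac{1586341759}{195170} \approx -8128.0$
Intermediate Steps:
$Y = 27$ ($Y = 15 + 3 \cdot 4 = 15 + 12 = 27$)
$L{\left(H \right)} = \frac{1}{H + H^{3}}$
$L{\left(31 + Y \right)} - 64 \left(101 - -26\right) = \frac{1}{\left(31 + 27\right) + \left(31 + 27\right)^{3}} - 64 \left(101 - -26\right) = \frac{1}{58 + 58^{3}} - 64 \left(101 + 26\right) = \frac{1}{58 + 195112} - 64 \cdot 127 = \frac{1}{195170} - 8128 = - \frac{1586341759}{195170}$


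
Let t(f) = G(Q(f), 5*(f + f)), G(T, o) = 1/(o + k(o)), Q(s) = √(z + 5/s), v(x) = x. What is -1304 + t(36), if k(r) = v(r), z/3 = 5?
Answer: -938879/720 ≈ -1304.0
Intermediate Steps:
z = 15 (z = 3*5 = 15)
k(r) = r
Q(s) = √(15 + 5/s)
G(T, o) = 1/(2*o) (G(T, o) = 1/(o + o) = 1/(2*o))
t(f) = 1/(20*f) (t(f) = 1/(2*((5*(f + f)))) = 1/(2*((5*(2*f)))) = 1/(2*((10*f))) = (1/(10*f))/2 = 1/(20*f))
-1304 + t(36) = -1304 + (1/20)/36 = -1304 + (1/20)*(1/36) = -1304 + 1/720 = -938879/720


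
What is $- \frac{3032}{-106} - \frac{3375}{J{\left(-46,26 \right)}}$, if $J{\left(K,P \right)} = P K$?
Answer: $\frac{1992011}{63388} \approx 31.426$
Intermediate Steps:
$J{\left(K,P \right)} = K P$
$- \frac{3032}{-106} - \frac{3375}{J{\left(-46,26 \right)}} = - \frac{3032}{-106} - \frac{3375}{\left(-46\right) 26} = \left(-3032\right) \left(- \frac{1}{106}\right) - \frac{3375}{-1196} = \frac{1516}{53} - - \frac{3375}{1196} = \frac{1516}{53} + \frac{3375}{1196} = \frac{1992011}{63388}$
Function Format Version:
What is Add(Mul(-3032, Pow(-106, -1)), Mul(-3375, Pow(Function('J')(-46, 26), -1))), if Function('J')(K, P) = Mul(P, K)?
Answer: Rational(1992011, 63388) ≈ 31.426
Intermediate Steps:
Function('J')(K, P) = Mul(K, P)
Add(Mul(-3032, Pow(-106, -1)), Mul(-3375, Pow(Function('J')(-46, 26), -1))) = Add(Mul(-3032, Pow(-106, -1)), Mul(-3375, Pow(Mul(-46, 26), -1))) = Add(Mul(-3032, Rational(-1, 106)), Mul(-3375, Pow(-1196, -1))) = Add(Rational(1516, 53), Mul(-3375, Rational(-1, 1196))) = Add(Rational(1516, 53), Rational(3375, 1196)) = Rational(1992011, 63388)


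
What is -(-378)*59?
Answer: 22302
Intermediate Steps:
-(-378)*59 = -3*(-7434) = 22302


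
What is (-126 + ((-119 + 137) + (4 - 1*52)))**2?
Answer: 24336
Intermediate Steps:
(-126 + ((-119 + 137) + (4 - 1*52)))**2 = (-126 + (18 + (4 - 52)))**2 = (-126 + (18 - 48))**2 = (-126 - 30)**2 = (-156)**2 = 24336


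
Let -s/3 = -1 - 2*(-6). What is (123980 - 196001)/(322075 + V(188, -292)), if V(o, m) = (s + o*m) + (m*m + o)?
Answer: -72021/352598 ≈ -0.20426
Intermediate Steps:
s = -33 (s = -3*(-1 - 2*(-6)) = -3*(-1 + 12) = -3*11 = -33)
V(o, m) = -33 + o + m**2 + m*o (V(o, m) = (-33 + o*m) + (m*m + o) = (-33 + m*o) + (m**2 + o) = (-33 + m*o) + (o + m**2) = -33 + o + m**2 + m*o)
(123980 - 196001)/(322075 + V(188, -292)) = (123980 - 196001)/(322075 + (-33 + 188 + (-292)**2 - 292*188)) = -72021/(322075 + (-33 + 188 + 85264 - 54896)) = -72021/(322075 + 30523) = -72021/352598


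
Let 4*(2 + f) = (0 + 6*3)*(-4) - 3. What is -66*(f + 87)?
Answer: -8745/2 ≈ -4372.5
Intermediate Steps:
f = -83/4 (f = -2 + ((0 + 6*3)*(-4) - 3)/4 = -2 + ((0 + 18)*(-4) - 3)/4 = -2 + (18*(-4) - 3)/4 = -2 + (-72 - 3)/4 = -2 + (1/4)*(-75) = -2 - 75/4 = -83/4 ≈ -20.750)
-66*(f + 87) = -66*(-83/4 + 87) = -66*265/4 = -8745/2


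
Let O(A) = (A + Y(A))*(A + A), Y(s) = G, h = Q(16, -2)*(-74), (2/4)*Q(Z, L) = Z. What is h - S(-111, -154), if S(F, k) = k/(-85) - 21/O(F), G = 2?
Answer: -1624766049/685610 ≈ -2369.8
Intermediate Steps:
Q(Z, L) = 2*Z
h = -2368 (h = (2*16)*(-74) = 32*(-74) = -2368)
Y(s) = 2
O(A) = 2*A*(2 + A) (O(A) = (A + 2)*(A + A) = (2 + A)*(2*A) = 2*A*(2 + A))
S(F, k) = -k/85 - 21/(2*F*(2 + F)) (S(F, k) = k/(-85) - 21*1/(2*F*(2 + F)) = k*(-1/85) - 21/(2*F*(2 + F)) = -k/85 - 21/(2*F*(2 + F)))
h - S(-111, -154) = -2368 - (-1785 - 2*(-111)*(-154)*(2 - 111))/(170*(-111)*(2 - 111)) = -2368 - (-1)*(-1785 - 2*(-111)*(-154)*(-109))/(170*111*(-109)) = -2368 - (-1)*(-1)*(-1785 + 3726492)/(170*111*109) = -2368 - (-1)*(-1)*3724707/(170*111*109) = -2368 - 1*1241569/685610 = -2368 - 1241569/685610 = -1624766049/685610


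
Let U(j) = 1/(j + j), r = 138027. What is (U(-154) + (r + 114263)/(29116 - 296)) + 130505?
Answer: 5265968815/40348 ≈ 1.3051e+5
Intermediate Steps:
U(j) = 1/(2*j)
(U(-154) + (r + 114263)/(29116 - 296)) + 130505 = ((½)/(-154) + (138027 + 114263)/(29116 - 296)) + 130505 = ((½)*(-1/154) + 252290/28820) + 130505 = (-1/308 + 252290*(1/28820)) + 130505 = (-1/308 + 25229/2882) + 130505 = 353075/40348 + 130505 = 5265968815/40348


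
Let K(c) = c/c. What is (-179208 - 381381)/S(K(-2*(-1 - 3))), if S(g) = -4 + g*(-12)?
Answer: 560589/16 ≈ 35037.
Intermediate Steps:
K(c) = 1
S(g) = -4 - 12*g
(-179208 - 381381)/S(K(-2*(-1 - 3))) = (-179208 - 381381)/(-4 - 12*1) = -560589/(-4 - 12) = -560589/(-16) = -560589*(-1/16) = 560589/16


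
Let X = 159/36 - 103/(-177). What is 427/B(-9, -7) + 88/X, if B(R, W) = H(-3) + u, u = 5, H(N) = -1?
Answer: 1760369/14156 ≈ 124.35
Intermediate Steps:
X = 3539/708 (X = 159*(1/36) - 103*(-1/177) = 53/12 + 103/177 = 3539/708 ≈ 4.9986)
B(R, W) = 4 (B(R, W) = -1 + 5 = 4)
427/B(-9, -7) + 88/X = 427/4 + 88/(3539/708) = 427*(¼) + 88*(708/3539) = 427/4 + 62304/3539 = 1760369/14156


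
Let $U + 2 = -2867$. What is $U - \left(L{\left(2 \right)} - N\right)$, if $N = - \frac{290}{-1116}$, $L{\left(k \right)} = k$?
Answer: $- \frac{1601873}{558} \approx -2870.7$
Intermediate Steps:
$N = \frac{145}{558}$ ($N = \left(-290\right) \left(- \frac{1}{1116}\right) = \frac{145}{558} \approx 0.25986$)
$U = -2869$ ($U = -2 - 2867 = -2869$)
$U - \left(L{\left(2 \right)} - N\right) = -2869 - \left(2 - \frac{145}{558}\right) = -2869 - \frac{971}{558} = - \frac{1601873}{558}$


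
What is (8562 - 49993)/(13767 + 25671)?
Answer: -41431/39438 ≈ -1.0505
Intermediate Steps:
(8562 - 49993)/(13767 + 25671) = -41431/39438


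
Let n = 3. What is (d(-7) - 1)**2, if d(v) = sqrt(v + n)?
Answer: (1 - 2*I)**2 ≈ -3.0 - 4.0*I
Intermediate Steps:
d(v) = sqrt(3 + v) (d(v) = sqrt(v + 3) = sqrt(3 + v))
(d(-7) - 1)**2 = (sqrt(3 - 7) - 1)**2 = (sqrt(-4) - 1)**2 = (2*I - 1)**2 = (-1 + 2*I)**2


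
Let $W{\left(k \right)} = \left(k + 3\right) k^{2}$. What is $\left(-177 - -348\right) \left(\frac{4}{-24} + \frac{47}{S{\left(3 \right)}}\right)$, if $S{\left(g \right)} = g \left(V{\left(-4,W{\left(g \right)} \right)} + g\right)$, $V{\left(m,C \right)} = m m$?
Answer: $\frac{225}{2} \approx 112.5$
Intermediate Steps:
$W{\left(k \right)} = k^{2} \left(3 + k\right)$ ($W{\left(k \right)} = \left(3 + k\right) k^{2} = k^{2} \left(3 + k\right)$)
$V{\left(m,C \right)} = m^{2}$
$S{\left(g \right)} = g \left(16 + g\right)$ ($S{\left(g \right)} = g \left(\left(-4\right)^{2} + g\right) = g \left(16 + g\right)$)
$\left(-177 - -348\right) \left(\frac{4}{-24} + \frac{47}{S{\left(3 \right)}}\right) = \left(-177 - -348\right) \left(\frac{4}{-24} + \frac{47}{3 \left(16 + 3\right)}\right) = \left(-177 + 348\right) \left(4 \left(- \frac{1}{24}\right) + \frac{47}{3 \cdot 19}\right) = 171 \left(- \frac{1}{6} + \frac{47}{57}\right) = 171 \cdot \frac{25}{38} = \frac{225}{2}$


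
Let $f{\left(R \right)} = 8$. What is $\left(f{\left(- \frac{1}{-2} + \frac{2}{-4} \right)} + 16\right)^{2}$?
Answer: $576$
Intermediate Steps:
$\left(f{\left(- \frac{1}{-2} + \frac{2}{-4} \right)} + 16\right)^{2} = \left(8 + 16\right)^{2} = 24^{2} = 576$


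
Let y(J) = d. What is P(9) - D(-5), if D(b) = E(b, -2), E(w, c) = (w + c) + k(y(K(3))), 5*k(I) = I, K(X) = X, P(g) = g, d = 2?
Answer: 78/5 ≈ 15.600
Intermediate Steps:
y(J) = 2
k(I) = I/5
E(w, c) = ⅖ + c + w (E(w, c) = (w + c) + (⅕)*2 = (c + w) + ⅖ = ⅖ + c + w)
D(b) = -8/5 + b (D(b) = ⅖ - 2 + b = -8/5 + b)
P(9) - D(-5) = 9 - (-8/5 - 5) = 9 - 1*(-33/5) = 9 + 33/5 = 78/5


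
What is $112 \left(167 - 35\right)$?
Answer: $14784$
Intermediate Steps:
$112 \left(167 - 35\right) = 112 \cdot 132 = 14784$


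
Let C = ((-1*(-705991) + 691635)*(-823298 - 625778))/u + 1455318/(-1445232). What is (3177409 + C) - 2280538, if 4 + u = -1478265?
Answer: 807181679291390243/356073610568 ≈ 2.2669e+6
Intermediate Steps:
u = -1478269 (u = -4 - 1478265 = -1478269)
C = 487829584107657515/356073610568 (C = ((-1*(-705991) + 691635)*(-823298 - 625778))/(-1478269) + 1455318/(-1445232) = ((705991 + 691635)*(-1449076))*(-1/1478269) + 1455318*(-1/1445232) = (1397626*(-1449076))*(-1/1478269) - 242553/240872 = -2025266293576*(-1/1478269) - 242553/240872 = 2025266293576/1478269 - 242553/240872 = 487829584107657515/356073610568 ≈ 1.3700e+6)
(3177409 + C) - 2280538 = (3177409 + 487829584107657515/356073610568) - 2280538 = 1619221078988915827/356073610568 - 2280538 = 807181679291390243/356073610568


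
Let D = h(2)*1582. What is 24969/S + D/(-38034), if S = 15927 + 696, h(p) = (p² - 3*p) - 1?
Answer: 19047476/11708133 ≈ 1.6269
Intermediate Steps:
h(p) = -1 + p² - 3*p
S = 16623
D = -4746 (D = (-1 + 2² - 3*2)*1582 = (-1 + 4 - 6)*1582 = -3*1582 = -4746)
24969/S + D/(-38034) = 24969/16623 - 4746/(-38034) = 24969*(1/16623) - 4746*(-1/38034) = 8323/5541 + 791/6339 = 19047476/11708133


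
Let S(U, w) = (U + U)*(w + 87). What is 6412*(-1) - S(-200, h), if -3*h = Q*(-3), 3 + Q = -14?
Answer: 21588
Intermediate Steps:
Q = -17 (Q = -3 - 14 = -17)
h = -17 (h = -(-17)*(-3)/3 = -⅓*51 = -17)
S(U, w) = 2*U*(87 + w) (S(U, w) = (2*U)*(87 + w) = 2*U*(87 + w))
6412*(-1) - S(-200, h) = 6412*(-1) - 2*(-200)*(87 - 17) = -6412 - 2*(-200)*70 = -6412 - 1*(-28000) = -6412 + 28000 = 21588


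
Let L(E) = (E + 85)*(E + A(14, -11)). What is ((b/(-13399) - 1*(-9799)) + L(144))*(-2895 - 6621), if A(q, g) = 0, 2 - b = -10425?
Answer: -5453922189768/13399 ≈ -4.0704e+8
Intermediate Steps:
b = 10427 (b = 2 - 1*(-10425) = 2 + 10425 = 10427)
L(E) = E*(85 + E) (L(E) = (E + 85)*(E + 0) = (85 + E)*E = E*(85 + E))
((b/(-13399) - 1*(-9799)) + L(144))*(-2895 - 6621) = ((10427/(-13399) - 1*(-9799)) + 144*(85 + 144))*(-2895 - 6621) = ((10427*(-1/13399) + 9799) + 144*229)*(-9516) = ((-10427/13399 + 9799) + 32976)*(-9516) = (131286374/13399 + 32976)*(-9516) = (573131798/13399)*(-9516) = -5453922189768/13399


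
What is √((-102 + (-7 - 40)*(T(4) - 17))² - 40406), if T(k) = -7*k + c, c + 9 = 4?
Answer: √5013098 ≈ 2239.0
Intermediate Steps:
c = -5 (c = -9 + 4 = -5)
T(k) = -5 - 7*k (T(k) = -7*k - 5 = -5 - 7*k)
√((-102 + (-7 - 40)*(T(4) - 17))² - 40406) = √((-102 + (-7 - 40)*((-5 - 7*4) - 17))² - 40406) = √((-102 - 47*((-5 - 28) - 17))² - 40406) = √((-102 - 47*(-33 - 17))² - 40406) = √((-102 - 47*(-50))² - 40406) = √((-102 + 2350)² - 40406) = √(2248² - 40406) = √(5053504 - 40406) = √5013098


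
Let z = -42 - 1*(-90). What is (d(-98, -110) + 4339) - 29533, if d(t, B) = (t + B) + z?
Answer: -25354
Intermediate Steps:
z = 48 (z = -42 + 90 = 48)
d(t, B) = 48 + B + t (d(t, B) = (t + B) + 48 = (B + t) + 48 = 48 + B + t)
(d(-98, -110) + 4339) - 29533 = ((48 - 110 - 98) + 4339) - 29533 = (-160 + 4339) - 29533 = 4179 - 29533 = -25354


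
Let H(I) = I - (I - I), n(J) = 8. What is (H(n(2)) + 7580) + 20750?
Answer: 28338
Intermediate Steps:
H(I) = I (H(I) = I - 1*0 = I + 0 = I)
(H(n(2)) + 7580) + 20750 = (8 + 7580) + 20750 = 7588 + 20750 = 28338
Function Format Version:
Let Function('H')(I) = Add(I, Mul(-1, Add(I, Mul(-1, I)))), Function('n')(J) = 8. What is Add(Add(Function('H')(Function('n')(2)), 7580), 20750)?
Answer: 28338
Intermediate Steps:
Function('H')(I) = I (Function('H')(I) = Add(I, Mul(-1, 0)) = Add(I, 0) = I)
Add(Add(Function('H')(Function('n')(2)), 7580), 20750) = Add(Add(8, 7580), 20750) = Add(7588, 20750) = 28338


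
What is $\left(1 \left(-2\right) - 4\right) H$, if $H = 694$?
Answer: $-4164$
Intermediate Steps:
$\left(1 \left(-2\right) - 4\right) H = \left(1 \left(-2\right) - 4\right) 694 = \left(-2 - 4\right) 694 = \left(-6\right) 694 = -4164$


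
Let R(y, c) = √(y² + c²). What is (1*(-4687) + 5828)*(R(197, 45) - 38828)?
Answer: -44302748 + 1141*√40834 ≈ -4.4072e+7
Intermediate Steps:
R(y, c) = √(c² + y²)
(1*(-4687) + 5828)*(R(197, 45) - 38828) = (1*(-4687) + 5828)*(√(45² + 197²) - 38828) = (-4687 + 5828)*(√(2025 + 38809) - 38828) = 1141*(√40834 - 38828) = 1141*(-38828 + √40834) = -44302748 + 1141*√40834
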